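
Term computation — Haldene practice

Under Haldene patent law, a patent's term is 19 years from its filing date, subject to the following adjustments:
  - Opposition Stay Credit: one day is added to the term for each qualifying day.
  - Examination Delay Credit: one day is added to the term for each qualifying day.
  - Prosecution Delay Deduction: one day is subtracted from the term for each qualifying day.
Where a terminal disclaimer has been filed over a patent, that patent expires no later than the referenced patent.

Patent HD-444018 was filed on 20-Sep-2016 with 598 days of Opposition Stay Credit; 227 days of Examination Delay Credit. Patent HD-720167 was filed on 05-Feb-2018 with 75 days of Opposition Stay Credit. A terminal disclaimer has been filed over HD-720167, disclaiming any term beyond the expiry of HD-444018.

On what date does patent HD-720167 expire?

April 21, 2037

Natural term of HD-720167:
  Base: filing + 19 years → 5 February 2037.
  Opposition Stay Credit: +75 days → 21 April 2037.
Expiry of referenced patent HD-444018:
  Base: filing + 19 years → 20 September 2035.
  Opposition Stay Credit: +598 days → 10 May 2037.
  Examination Delay Credit: +227 days → 23 December 2037.
Terminal disclaimer: HD-720167 expires on the earlier of 21 April 2037 and 23 December 2037.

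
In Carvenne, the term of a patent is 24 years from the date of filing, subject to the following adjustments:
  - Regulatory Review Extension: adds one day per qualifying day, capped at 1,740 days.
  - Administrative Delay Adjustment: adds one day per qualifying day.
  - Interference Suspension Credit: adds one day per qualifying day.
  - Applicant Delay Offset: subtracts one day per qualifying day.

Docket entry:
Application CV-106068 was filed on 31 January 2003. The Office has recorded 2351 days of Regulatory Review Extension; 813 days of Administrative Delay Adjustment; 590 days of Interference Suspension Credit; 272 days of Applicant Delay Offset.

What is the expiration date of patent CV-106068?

2034-12-11

Base term: filing date + 24 years → 31 January 2027.
Regulatory Review Extension: 2351 days claimed exceeds the 1740-day cap, so +1740 days → 6 November 2031.
Administrative Delay Adjustment: +813 days → 27 January 2034.
Interference Suspension Credit: +590 days → 9 September 2035.
Applicant Delay Offset: −272 days → 11 December 2034.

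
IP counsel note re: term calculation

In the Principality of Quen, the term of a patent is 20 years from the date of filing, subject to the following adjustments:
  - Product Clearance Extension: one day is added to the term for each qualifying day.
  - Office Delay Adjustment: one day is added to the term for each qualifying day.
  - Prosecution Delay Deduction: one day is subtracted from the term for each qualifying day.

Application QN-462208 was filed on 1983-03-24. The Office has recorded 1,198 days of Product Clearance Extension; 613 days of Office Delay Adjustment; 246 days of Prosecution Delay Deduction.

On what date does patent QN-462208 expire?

Base term: filing date + 20 years → 24 March 2003.
Product Clearance Extension: +1198 days → 4 July 2006.
Office Delay Adjustment: +613 days → 8 March 2008.
Prosecution Delay Deduction: −246 days → 6 July 2007.

2007-07-06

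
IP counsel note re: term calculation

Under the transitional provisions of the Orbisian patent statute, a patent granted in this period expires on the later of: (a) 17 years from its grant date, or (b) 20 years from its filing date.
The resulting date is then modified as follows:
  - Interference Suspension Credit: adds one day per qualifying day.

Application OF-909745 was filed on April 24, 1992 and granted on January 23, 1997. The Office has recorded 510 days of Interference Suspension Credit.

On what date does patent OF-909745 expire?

(a) grant + 17 years → 23 January 2014.
(b) filing + 20 years → 24 April 2012.
Later of the two: 23 January 2014.
Interference Suspension Credit: +510 days → 17 June 2015.

June 17, 2015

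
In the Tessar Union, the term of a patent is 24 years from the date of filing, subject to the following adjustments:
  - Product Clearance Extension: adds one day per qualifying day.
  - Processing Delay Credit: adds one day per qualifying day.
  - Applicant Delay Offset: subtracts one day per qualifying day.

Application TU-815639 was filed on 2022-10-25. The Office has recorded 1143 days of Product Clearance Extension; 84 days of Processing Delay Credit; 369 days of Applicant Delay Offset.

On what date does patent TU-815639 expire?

Base term: filing date + 24 years → 25 October 2046.
Product Clearance Extension: +1143 days → 11 December 2049.
Processing Delay Credit: +84 days → 5 March 2050.
Applicant Delay Offset: −369 days → 1 March 2049.

2049-03-01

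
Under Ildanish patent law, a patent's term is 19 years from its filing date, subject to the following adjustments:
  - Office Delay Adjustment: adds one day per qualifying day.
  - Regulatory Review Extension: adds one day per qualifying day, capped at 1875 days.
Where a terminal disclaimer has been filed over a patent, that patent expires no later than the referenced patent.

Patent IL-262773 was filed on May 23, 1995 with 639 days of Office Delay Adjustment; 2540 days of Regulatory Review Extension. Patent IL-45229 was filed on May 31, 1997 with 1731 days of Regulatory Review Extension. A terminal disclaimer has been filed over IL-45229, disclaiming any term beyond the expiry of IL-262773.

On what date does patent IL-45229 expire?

2021-02-25

Natural term of IL-45229:
  Base: filing + 19 years → 31 May 2016.
  Regulatory Review Extension: 1731 days (within the 1875-day cap) → +1731 days → 25 February 2021.
Expiry of referenced patent IL-262773:
  Base: filing + 19 years → 23 May 2014.
  Office Delay Adjustment: +639 days → 21 February 2016.
  Regulatory Review Extension: 2540 days claimed exceeds the 1875-day cap, so +1875 days → 10 April 2021.
Terminal disclaimer: IL-45229 expires on the earlier of 25 February 2021 and 10 April 2021.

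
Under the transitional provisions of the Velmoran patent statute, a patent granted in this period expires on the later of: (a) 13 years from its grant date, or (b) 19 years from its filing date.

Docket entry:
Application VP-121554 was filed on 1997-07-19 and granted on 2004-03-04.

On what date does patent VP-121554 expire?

2017-03-04

(a) grant + 13 years → 4 March 2017.
(b) filing + 19 years → 19 July 2016.
Later of the two: 4 March 2017.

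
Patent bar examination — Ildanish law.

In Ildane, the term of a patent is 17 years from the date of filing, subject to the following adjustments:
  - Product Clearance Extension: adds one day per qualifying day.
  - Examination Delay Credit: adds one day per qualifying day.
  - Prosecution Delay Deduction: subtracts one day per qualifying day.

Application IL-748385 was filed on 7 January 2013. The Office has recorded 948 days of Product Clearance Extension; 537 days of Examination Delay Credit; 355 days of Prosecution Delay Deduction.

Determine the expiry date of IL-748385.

Base term: filing date + 17 years → 7 January 2030.
Product Clearance Extension: +948 days → 12 August 2032.
Examination Delay Credit: +537 days → 31 January 2034.
Prosecution Delay Deduction: −355 days → 10 February 2033.

February 10, 2033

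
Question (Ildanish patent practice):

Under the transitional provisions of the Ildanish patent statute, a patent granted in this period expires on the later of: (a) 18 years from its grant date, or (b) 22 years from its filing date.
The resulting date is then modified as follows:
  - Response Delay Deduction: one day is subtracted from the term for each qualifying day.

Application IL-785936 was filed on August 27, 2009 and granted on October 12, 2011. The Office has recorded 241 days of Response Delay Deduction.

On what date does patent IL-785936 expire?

December 29, 2030

(a) grant + 18 years → 12 October 2029.
(b) filing + 22 years → 27 August 2031.
Later of the two: 27 August 2031.
Response Delay Deduction: −241 days → 29 December 2030.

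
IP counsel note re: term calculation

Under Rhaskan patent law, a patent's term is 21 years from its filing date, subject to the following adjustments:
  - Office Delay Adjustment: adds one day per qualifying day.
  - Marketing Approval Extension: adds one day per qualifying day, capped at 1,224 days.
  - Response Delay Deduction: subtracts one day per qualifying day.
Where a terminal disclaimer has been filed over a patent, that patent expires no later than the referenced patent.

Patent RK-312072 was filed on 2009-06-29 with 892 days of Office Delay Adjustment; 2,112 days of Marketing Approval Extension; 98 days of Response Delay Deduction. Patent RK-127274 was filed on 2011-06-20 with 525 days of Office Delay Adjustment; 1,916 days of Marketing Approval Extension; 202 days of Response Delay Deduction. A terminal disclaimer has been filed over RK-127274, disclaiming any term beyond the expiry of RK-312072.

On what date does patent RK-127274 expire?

Natural term of RK-127274:
  Base: filing + 21 years → 20 June 2032.
  Office Delay Adjustment: +525 days → 27 November 2033.
  Marketing Approval Extension: 1916 days claimed exceeds the 1224-day cap, so +1224 days → 4 April 2037.
  Response Delay Deduction: −202 days → 14 September 2036.
Expiry of referenced patent RK-312072:
  Base: filing + 21 years → 29 June 2030.
  Office Delay Adjustment: +892 days → 7 December 2032.
  Marketing Approval Extension: 2112 days claimed exceeds the 1224-day cap, so +1224 days → 14 April 2036.
  Response Delay Deduction: −98 days → 7 January 2036.
Terminal disclaimer: RK-127274 expires on the earlier of 14 September 2036 and 7 January 2036.

2036-01-07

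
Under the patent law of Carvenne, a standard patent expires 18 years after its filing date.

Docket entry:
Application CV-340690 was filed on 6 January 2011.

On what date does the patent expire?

2029-01-06

Filing date + 18 years → 6 January 2029.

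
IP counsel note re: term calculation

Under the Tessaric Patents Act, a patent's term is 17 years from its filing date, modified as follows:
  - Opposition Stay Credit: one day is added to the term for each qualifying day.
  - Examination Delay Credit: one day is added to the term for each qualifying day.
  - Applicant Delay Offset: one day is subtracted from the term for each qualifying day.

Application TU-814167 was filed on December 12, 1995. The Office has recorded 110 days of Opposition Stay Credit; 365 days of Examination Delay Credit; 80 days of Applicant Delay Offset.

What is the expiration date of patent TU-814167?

January 11, 2014

Base term: filing date + 17 years → 12 December 2012.
Opposition Stay Credit: +110 days → 1 April 2013.
Examination Delay Credit: +365 days → 1 April 2014.
Applicant Delay Offset: −80 days → 11 January 2014.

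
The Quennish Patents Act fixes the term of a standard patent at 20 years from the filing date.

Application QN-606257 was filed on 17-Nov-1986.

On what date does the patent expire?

2006-11-17

Filing date + 20 years → 17 November 2006.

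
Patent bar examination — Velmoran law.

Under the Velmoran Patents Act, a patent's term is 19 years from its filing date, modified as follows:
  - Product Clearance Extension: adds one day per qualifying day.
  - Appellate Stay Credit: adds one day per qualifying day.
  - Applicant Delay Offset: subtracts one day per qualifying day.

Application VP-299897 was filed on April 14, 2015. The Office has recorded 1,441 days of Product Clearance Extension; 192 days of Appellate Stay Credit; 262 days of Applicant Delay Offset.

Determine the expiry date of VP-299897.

Base term: filing date + 19 years → 14 April 2034.
Product Clearance Extension: +1441 days → 25 March 2038.
Appellate Stay Credit: +192 days → 3 October 2038.
Applicant Delay Offset: −262 days → 14 January 2038.

January 14, 2038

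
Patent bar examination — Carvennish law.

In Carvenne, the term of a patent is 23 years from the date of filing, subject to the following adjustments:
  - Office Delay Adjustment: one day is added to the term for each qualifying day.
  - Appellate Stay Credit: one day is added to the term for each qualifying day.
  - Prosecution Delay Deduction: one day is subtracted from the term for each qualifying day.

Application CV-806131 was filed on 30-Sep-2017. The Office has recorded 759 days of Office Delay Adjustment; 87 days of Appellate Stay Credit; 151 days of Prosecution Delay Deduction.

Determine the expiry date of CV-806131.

2042-08-26

Base term: filing date + 23 years → 30 September 2040.
Office Delay Adjustment: +759 days → 29 October 2042.
Appellate Stay Credit: +87 days → 24 January 2043.
Prosecution Delay Deduction: −151 days → 26 August 2042.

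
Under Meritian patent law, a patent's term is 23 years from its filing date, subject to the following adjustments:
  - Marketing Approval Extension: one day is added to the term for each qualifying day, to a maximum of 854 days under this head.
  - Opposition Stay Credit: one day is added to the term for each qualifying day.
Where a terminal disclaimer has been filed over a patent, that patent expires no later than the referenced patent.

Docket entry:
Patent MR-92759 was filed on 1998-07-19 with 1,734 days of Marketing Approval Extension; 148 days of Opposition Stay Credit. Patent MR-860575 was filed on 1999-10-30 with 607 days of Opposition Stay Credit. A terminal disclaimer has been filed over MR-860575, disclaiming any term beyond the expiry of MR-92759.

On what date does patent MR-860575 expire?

Natural term of MR-860575:
  Base: filing + 23 years → 30 October 2022.
  Opposition Stay Credit: +607 days → 28 June 2024.
Expiry of referenced patent MR-92759:
  Base: filing + 23 years → 19 July 2021.
  Marketing Approval Extension: 1734 days claimed exceeds the 854-day cap, so +854 days → 20 November 2023.
  Opposition Stay Credit: +148 days → 16 April 2024.
Terminal disclaimer: MR-860575 expires on the earlier of 28 June 2024 and 16 April 2024.

2024-04-16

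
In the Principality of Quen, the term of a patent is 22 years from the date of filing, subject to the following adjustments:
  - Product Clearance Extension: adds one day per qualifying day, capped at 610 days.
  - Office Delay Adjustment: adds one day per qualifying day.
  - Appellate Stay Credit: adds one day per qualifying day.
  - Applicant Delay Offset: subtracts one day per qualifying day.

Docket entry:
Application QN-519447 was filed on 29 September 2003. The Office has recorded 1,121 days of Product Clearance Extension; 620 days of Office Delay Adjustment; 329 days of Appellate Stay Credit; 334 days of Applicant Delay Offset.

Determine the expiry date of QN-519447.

Base term: filing date + 22 years → 29 September 2025.
Product Clearance Extension: 1121 days claimed exceeds the 610-day cap, so +610 days → 1 June 2027.
Office Delay Adjustment: +620 days → 10 February 2029.
Appellate Stay Credit: +329 days → 5 January 2030.
Applicant Delay Offset: −334 days → 5 February 2029.

February 5, 2029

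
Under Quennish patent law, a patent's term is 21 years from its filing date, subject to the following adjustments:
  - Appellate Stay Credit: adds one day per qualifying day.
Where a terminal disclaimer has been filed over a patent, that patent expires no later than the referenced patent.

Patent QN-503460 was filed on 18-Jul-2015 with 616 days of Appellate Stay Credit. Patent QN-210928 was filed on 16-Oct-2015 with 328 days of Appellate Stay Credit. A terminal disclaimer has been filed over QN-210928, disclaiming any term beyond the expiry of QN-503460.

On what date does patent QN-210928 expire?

Natural term of QN-210928:
  Base: filing + 21 years → 16 October 2036.
  Appellate Stay Credit: +328 days → 9 September 2037.
Expiry of referenced patent QN-503460:
  Base: filing + 21 years → 18 July 2036.
  Appellate Stay Credit: +616 days → 26 March 2038.
Terminal disclaimer: QN-210928 expires on the earlier of 9 September 2037 and 26 March 2038.

2037-09-09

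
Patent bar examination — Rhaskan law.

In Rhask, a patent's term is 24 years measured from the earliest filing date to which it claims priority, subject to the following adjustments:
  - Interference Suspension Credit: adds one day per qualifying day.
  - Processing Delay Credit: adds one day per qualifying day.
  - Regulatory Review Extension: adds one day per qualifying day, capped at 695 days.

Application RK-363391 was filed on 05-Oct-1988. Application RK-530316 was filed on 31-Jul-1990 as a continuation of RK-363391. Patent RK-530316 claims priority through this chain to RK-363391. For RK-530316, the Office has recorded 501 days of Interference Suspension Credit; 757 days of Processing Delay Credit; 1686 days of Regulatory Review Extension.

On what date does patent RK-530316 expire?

Earliest priority filing: 5 October 1988.
Base term: 5 October 1988 + 24 years → 5 October 2012.
Interference Suspension Credit: +501 days → 18 February 2014.
Processing Delay Credit: +757 days → 16 March 2016.
Regulatory Review Extension: 1686 days claimed exceeds the 695-day cap, so +695 days → 9 February 2018.

February 9, 2018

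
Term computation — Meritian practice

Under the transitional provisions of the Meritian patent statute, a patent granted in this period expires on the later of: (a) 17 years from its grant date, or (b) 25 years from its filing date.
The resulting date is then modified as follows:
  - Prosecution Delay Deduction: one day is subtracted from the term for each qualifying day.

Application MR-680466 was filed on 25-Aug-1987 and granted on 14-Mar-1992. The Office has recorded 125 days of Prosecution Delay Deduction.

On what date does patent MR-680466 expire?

April 22, 2012

(a) grant + 17 years → 14 March 2009.
(b) filing + 25 years → 25 August 2012.
Later of the two: 25 August 2012.
Prosecution Delay Deduction: −125 days → 22 April 2012.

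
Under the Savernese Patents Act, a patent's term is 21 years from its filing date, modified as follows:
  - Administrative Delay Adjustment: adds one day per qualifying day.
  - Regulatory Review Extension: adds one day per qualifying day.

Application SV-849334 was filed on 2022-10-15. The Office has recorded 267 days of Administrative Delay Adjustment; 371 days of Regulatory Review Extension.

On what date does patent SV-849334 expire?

Base term: filing date + 21 years → 15 October 2043.
Administrative Delay Adjustment: +267 days → 8 July 2044.
Regulatory Review Extension: +371 days → 14 July 2045.

July 14, 2045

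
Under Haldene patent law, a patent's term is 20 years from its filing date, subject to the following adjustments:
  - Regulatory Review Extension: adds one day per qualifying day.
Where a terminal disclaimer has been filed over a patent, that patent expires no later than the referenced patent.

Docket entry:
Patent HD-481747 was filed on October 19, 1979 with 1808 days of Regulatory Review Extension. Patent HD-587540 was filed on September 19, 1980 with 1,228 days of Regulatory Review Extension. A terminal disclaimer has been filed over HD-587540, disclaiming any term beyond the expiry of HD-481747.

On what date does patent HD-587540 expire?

Natural term of HD-587540:
  Base: filing + 20 years → 19 September 2000.
  Regulatory Review Extension: +1228 days → 30 January 2004.
Expiry of referenced patent HD-481747:
  Base: filing + 20 years → 19 October 1999.
  Regulatory Review Extension: +1808 days → 30 September 2004.
Terminal disclaimer: HD-587540 expires on the earlier of 30 January 2004 and 30 September 2004.

January 30, 2004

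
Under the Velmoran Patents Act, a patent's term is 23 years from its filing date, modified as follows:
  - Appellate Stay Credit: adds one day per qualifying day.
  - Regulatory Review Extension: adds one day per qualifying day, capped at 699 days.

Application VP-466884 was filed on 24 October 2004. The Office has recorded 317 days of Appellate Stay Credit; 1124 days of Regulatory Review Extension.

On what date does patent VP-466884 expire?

Base term: filing date + 23 years → 24 October 2027.
Appellate Stay Credit: +317 days → 5 September 2028.
Regulatory Review Extension: 1124 days claimed exceeds the 699-day cap, so +699 days → 5 August 2030.

2030-08-05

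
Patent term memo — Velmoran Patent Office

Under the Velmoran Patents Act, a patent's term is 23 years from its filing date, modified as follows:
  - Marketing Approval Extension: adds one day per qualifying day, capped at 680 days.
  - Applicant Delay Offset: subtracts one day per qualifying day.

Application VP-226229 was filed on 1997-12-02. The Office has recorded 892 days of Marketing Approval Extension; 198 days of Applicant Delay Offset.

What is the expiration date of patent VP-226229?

March 29, 2022

Base term: filing date + 23 years → 2 December 2020.
Marketing Approval Extension: 892 days claimed exceeds the 680-day cap, so +680 days → 13 October 2022.
Applicant Delay Offset: −198 days → 29 March 2022.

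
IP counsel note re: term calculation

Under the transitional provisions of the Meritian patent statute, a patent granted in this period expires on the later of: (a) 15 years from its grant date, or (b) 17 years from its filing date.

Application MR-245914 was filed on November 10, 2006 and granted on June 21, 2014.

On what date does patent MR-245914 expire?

(a) grant + 15 years → 21 June 2029.
(b) filing + 17 years → 10 November 2023.
Later of the two: 21 June 2029.

June 21, 2029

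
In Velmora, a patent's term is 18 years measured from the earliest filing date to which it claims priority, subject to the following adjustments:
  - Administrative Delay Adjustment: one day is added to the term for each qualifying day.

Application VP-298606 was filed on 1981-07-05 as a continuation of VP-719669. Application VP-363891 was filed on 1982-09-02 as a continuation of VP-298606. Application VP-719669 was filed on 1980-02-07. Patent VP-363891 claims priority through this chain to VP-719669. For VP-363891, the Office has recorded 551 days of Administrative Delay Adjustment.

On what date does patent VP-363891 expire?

Earliest priority filing: 7 February 1980.
Base term: 7 February 1980 + 18 years → 7 February 1998.
Administrative Delay Adjustment: +551 days → 12 August 1999.

1999-08-12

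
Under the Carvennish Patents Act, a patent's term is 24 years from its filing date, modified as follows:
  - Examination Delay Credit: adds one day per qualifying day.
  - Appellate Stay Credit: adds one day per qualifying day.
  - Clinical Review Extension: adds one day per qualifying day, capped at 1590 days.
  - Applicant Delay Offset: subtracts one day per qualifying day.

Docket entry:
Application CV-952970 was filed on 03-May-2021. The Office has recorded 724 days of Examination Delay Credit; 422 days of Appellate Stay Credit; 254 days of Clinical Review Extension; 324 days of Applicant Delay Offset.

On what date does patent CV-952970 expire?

2048-04-13

Base term: filing date + 24 years → 3 May 2045.
Examination Delay Credit: +724 days → 27 April 2047.
Appellate Stay Credit: +422 days → 22 June 2048.
Clinical Review Extension: 254 days (within the 1590-day cap) → +254 days → 3 March 2049.
Applicant Delay Offset: −324 days → 13 April 2048.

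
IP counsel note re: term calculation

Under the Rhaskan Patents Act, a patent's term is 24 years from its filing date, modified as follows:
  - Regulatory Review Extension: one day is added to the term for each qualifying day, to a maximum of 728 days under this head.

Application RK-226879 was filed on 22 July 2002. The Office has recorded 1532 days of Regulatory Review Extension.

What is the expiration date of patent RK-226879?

July 19, 2028

Base term: filing date + 24 years → 22 July 2026.
Regulatory Review Extension: 1532 days claimed exceeds the 728-day cap, so +728 days → 19 July 2028.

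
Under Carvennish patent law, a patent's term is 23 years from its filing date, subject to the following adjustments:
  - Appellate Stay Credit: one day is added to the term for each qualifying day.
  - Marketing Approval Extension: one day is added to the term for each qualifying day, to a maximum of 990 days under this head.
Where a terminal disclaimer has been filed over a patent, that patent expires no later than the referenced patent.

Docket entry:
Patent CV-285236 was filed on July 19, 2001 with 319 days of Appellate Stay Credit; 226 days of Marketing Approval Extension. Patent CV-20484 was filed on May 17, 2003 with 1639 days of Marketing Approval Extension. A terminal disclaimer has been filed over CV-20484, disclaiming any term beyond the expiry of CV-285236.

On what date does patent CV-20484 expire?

Natural term of CV-20484:
  Base: filing + 23 years → 17 May 2026.
  Marketing Approval Extension: 1639 days claimed exceeds the 990-day cap, so +990 days → 31 January 2029.
Expiry of referenced patent CV-285236:
  Base: filing + 23 years → 19 July 2024.
  Appellate Stay Credit: +319 days → 3 June 2025.
  Marketing Approval Extension: 226 days (within the 990-day cap) → +226 days → 15 January 2026.
Terminal disclaimer: CV-20484 expires on the earlier of 31 January 2029 and 15 January 2026.

January 15, 2026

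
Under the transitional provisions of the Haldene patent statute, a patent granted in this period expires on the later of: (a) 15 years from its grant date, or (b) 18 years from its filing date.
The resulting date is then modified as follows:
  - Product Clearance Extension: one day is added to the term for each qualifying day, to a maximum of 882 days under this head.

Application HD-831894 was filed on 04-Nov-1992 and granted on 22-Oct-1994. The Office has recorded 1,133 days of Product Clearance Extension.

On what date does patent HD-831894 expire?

(a) grant + 15 years → 22 October 2009.
(b) filing + 18 years → 4 November 2010.
Later of the two: 4 November 2010.
Product Clearance Extension: 1133 days claimed exceeds the 882-day cap, so +882 days → 4 April 2013.

April 4, 2013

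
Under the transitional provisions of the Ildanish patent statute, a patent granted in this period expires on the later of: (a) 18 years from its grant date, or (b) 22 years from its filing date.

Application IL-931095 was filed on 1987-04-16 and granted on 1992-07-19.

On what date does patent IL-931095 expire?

(a) grant + 18 years → 19 July 2010.
(b) filing + 22 years → 16 April 2009.
Later of the two: 19 July 2010.

July 19, 2010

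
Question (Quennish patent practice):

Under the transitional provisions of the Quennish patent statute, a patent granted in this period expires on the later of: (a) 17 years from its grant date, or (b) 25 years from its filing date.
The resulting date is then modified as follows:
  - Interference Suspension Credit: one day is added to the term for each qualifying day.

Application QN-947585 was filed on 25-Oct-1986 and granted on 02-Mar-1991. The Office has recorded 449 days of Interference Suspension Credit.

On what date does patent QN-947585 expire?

2013-01-16

(a) grant + 17 years → 2 March 2008.
(b) filing + 25 years → 25 October 2011.
Later of the two: 25 October 2011.
Interference Suspension Credit: +449 days → 16 January 2013.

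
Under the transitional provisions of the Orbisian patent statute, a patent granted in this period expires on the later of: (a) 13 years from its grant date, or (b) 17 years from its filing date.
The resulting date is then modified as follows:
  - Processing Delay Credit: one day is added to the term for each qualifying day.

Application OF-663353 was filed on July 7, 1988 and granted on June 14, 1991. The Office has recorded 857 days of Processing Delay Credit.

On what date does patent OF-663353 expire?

(a) grant + 13 years → 14 June 2004.
(b) filing + 17 years → 7 July 2005.
Later of the two: 7 July 2005.
Processing Delay Credit: +857 days → 11 November 2007.

November 11, 2007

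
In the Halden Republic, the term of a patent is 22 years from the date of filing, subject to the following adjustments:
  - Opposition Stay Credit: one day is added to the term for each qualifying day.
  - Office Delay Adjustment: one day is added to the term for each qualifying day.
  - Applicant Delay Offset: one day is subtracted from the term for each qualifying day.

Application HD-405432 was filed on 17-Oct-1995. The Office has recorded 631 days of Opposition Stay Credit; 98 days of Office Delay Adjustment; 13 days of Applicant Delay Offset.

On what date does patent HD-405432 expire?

October 3, 2019

Base term: filing date + 22 years → 17 October 2017.
Opposition Stay Credit: +631 days → 10 July 2019.
Office Delay Adjustment: +98 days → 16 October 2019.
Applicant Delay Offset: −13 days → 3 October 2019.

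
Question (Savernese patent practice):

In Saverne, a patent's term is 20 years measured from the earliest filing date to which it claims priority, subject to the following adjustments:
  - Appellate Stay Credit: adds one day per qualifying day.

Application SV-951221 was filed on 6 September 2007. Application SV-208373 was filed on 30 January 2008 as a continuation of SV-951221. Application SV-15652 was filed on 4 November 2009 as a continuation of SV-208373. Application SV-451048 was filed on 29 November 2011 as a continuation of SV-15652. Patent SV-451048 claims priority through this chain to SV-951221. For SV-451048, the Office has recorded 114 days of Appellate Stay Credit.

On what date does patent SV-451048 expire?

Earliest priority filing: 6 September 2007.
Base term: 6 September 2007 + 20 years → 6 September 2027.
Appellate Stay Credit: +114 days → 29 December 2027.

December 29, 2027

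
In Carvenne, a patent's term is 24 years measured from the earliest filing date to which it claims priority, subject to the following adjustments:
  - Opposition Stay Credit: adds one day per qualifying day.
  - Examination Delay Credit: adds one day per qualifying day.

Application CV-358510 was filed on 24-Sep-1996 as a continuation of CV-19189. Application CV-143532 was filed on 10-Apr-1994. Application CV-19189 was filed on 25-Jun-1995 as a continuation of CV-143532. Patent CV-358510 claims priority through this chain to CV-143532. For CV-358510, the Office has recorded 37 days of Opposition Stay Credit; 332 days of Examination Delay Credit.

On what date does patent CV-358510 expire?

Earliest priority filing: 10 April 1994.
Base term: 10 April 1994 + 24 years → 10 April 2018.
Opposition Stay Credit: +37 days → 17 May 2018.
Examination Delay Credit: +332 days → 14 April 2019.

2019-04-14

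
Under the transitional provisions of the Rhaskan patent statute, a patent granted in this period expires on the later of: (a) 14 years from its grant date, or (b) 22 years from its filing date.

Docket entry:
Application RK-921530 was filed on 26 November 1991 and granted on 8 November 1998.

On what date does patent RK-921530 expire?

(a) grant + 14 years → 8 November 2012.
(b) filing + 22 years → 26 November 2013.
Later of the two: 26 November 2013.

November 26, 2013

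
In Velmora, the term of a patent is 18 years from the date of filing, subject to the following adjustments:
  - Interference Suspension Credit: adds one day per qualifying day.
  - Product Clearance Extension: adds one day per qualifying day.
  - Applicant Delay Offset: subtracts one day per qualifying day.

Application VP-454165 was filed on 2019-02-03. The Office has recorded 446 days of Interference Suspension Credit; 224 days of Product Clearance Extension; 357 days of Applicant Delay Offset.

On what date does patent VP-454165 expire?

Base term: filing date + 18 years → 3 February 2037.
Interference Suspension Credit: +446 days → 25 April 2038.
Product Clearance Extension: +224 days → 5 December 2038.
Applicant Delay Offset: −357 days → 13 December 2037.

December 13, 2037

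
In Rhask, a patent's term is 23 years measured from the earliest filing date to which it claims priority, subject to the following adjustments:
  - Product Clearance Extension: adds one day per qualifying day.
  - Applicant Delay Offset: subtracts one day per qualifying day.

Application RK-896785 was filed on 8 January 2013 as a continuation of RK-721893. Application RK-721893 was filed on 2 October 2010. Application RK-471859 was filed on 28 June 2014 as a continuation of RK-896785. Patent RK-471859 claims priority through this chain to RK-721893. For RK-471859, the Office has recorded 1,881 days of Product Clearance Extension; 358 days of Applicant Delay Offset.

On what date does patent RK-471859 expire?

2037-12-03

Earliest priority filing: 2 October 2010.
Base term: 2 October 2010 + 23 years → 2 October 2033.
Product Clearance Extension: +1881 days → 26 November 2038.
Applicant Delay Offset: −358 days → 3 December 2037.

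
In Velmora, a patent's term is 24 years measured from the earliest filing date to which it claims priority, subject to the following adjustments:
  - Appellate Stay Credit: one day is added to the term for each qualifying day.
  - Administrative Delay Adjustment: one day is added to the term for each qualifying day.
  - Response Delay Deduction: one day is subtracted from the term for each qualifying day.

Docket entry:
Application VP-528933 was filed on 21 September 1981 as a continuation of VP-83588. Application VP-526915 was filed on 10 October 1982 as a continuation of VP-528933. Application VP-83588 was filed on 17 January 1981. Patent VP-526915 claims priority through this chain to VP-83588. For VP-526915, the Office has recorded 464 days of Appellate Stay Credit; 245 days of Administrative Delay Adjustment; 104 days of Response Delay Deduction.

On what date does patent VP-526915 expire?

Earliest priority filing: 17 January 1981.
Base term: 17 January 1981 + 24 years → 17 January 2005.
Appellate Stay Credit: +464 days → 26 April 2006.
Administrative Delay Adjustment: +245 days → 27 December 2006.
Response Delay Deduction: −104 days → 14 September 2006.

2006-09-14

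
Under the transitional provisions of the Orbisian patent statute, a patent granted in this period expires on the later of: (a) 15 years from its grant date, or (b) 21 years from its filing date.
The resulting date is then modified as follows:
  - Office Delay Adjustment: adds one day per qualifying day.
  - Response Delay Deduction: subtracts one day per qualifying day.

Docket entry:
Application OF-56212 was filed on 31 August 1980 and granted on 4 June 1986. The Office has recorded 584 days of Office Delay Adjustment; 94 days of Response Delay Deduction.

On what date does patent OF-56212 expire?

(a) grant + 15 years → 4 June 2001.
(b) filing + 21 years → 31 August 2001.
Later of the two: 31 August 2001.
Office Delay Adjustment: +584 days → 7 April 2003.
Response Delay Deduction: −94 days → 3 January 2003.

2003-01-03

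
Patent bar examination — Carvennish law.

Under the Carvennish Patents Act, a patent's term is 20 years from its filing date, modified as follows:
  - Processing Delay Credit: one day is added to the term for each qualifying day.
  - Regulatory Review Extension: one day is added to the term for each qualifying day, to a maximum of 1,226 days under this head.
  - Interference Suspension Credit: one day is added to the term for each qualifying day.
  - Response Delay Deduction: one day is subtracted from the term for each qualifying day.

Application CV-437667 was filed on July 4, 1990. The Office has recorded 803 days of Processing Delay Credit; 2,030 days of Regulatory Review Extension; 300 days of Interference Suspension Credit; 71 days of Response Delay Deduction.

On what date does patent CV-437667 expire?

Base term: filing date + 20 years → 4 July 2010.
Processing Delay Credit: +803 days → 14 September 2012.
Regulatory Review Extension: 2030 days claimed exceeds the 1226-day cap, so +1226 days → 23 January 2016.
Interference Suspension Credit: +300 days → 18 November 2016.
Response Delay Deduction: −71 days → 8 September 2016.

2016-09-08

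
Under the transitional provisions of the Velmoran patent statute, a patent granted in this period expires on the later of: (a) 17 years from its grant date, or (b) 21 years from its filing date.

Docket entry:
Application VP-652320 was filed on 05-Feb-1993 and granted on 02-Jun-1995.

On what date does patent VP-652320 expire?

2014-02-05

(a) grant + 17 years → 2 June 2012.
(b) filing + 21 years → 5 February 2014.
Later of the two: 5 February 2014.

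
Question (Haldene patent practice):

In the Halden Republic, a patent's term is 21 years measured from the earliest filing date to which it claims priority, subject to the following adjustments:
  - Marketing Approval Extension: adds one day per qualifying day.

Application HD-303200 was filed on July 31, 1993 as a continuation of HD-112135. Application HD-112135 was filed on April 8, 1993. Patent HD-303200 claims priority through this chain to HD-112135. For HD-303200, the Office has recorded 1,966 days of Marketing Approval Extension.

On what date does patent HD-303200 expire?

August 26, 2019

Earliest priority filing: 8 April 1993.
Base term: 8 April 1993 + 21 years → 8 April 2014.
Marketing Approval Extension: +1966 days → 26 August 2019.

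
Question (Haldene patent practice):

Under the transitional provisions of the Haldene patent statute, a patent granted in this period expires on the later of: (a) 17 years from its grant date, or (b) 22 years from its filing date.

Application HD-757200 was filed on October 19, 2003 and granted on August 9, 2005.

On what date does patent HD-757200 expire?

(a) grant + 17 years → 9 August 2022.
(b) filing + 22 years → 19 October 2025.
Later of the two: 19 October 2025.

2025-10-19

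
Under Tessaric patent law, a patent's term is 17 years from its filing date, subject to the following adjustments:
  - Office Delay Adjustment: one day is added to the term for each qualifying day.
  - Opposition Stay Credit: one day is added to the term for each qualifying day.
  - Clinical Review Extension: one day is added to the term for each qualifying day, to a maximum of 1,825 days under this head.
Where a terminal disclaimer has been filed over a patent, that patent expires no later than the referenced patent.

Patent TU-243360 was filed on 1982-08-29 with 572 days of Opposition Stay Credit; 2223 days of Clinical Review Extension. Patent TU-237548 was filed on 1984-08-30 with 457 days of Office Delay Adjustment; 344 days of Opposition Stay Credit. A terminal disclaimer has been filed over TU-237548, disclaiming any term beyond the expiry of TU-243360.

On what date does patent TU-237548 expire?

2003-11-09

Natural term of TU-237548:
  Base: filing + 17 years → 30 August 2001.
  Office Delay Adjustment: +457 days → 30 November 2002.
  Opposition Stay Credit: +344 days → 9 November 2003.
Expiry of referenced patent TU-243360:
  Base: filing + 17 years → 29 August 1999.
  Opposition Stay Credit: +572 days → 23 March 2001.
  Clinical Review Extension: 2223 days claimed exceeds the 1825-day cap, so +1825 days → 22 March 2006.
Terminal disclaimer: TU-237548 expires on the earlier of 9 November 2003 and 22 March 2006.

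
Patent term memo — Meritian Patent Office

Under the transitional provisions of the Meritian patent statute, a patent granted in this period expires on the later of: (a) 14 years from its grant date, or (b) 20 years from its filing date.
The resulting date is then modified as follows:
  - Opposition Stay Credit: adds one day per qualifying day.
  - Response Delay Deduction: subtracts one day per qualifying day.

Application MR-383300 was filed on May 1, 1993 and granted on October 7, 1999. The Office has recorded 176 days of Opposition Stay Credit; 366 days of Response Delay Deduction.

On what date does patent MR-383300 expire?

2013-03-31

(a) grant + 14 years → 7 October 2013.
(b) filing + 20 years → 1 May 2013.
Later of the two: 7 October 2013.
Opposition Stay Credit: +176 days → 1 April 2014.
Response Delay Deduction: −366 days → 31 March 2013.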